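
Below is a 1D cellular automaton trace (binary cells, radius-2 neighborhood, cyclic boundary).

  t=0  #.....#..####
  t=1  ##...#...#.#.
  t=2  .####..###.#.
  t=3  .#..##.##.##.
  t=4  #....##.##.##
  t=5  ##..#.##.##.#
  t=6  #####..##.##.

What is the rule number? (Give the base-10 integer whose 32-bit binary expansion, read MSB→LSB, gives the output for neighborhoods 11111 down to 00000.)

  #####|#  b31=1 t=0,i=11
  ####.|.  b30=0 t=0,i=12
  ###.#|.  b29=0 t=2,i=9
  ###..|#  b28=1 t=0,i=0
  ##.##|#  b27=1 t=3,i=6
  ##.#.|#  b26=1 t=2,i=10
  ##..#|#  b25=1 t=2,i=5
  ##...|#  b24=1 t=0,i=1
  #.###|.  b23=0 t=4,i=11
  #.##.|.  b22=0 t=1,i=0
  #.#.#|#  b21=1 t=1,i=11
  #.#..|#  b20=1 t=2,i=11
  #..##|.  b19=0 t=0,i=8
  #..#.|#  b18=1 t=3,i=0
  #...#|#  b17=1 t=1,i=3
  #....|.  b16=0 t=0,i=2
  .####|.  b15=0 t=0,i=10
  .###.|#  b14=1 t=2,i=8
  .##.#|#  b13=1 t=3,i=5
  .##..|#  b12=1 t=1,i=1
  .#.##|.  b11=0 t=1,i=12
  .#.#.|.  b10=0 t=1,i=10
  .#..#|.  b9=0 t=0,i=7
  .#...|.  b8=0 t=1,i=6
  ..###|#  b7=1 t=0,i=9
  ..##.|.  b6=0 t=3,i=4
  ..#.#|#  b5=1 t=1,i=9
  ..#..|.  b4=0 t=0,i=6
  ...##|#  b3=1 t=4,i=4
  ...#.|#  b2=1 t=0,i=5
  ....#|.  b1=0 t=0,i=4
  .....|.  b0=0 t=0,i=3
  bits 10011111001101100111000010101100 = 2671145132

2671145132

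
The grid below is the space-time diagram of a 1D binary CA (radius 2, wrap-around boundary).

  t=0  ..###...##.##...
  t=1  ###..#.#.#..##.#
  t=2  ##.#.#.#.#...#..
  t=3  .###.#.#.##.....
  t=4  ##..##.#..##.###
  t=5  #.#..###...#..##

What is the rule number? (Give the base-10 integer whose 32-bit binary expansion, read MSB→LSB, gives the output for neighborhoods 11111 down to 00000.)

3341857195

  [31] ##### => #  t=4,i=15
  [30] ####. => #  t=1,i=1
  [29] ###.# => .  t=3,i=3
  [28] ###.. => .  t=0,i=4
  [27] ##.## => .  t=0,i=10
  [26] ##.#. => #  t=2,i=2
  [25] ##..# => #  t=1,i=3
  [24] ##... => #  t=0,i=5
  [23] #.### => .  t=1,i=15
  [22] #.##. => .  t=0,i=11
  [21] #.#.# => #  t=1,i=7
  [20] #.#.. => #  t=1,i=9
  [19] #..## => .  t=1,i=11
  [18] #..#. => .  t=1,i=4
  [17] #...# => .  t=0,i=6
  [16] #.... => .  t=0,i=14
  [15] .#### => #  t=1,i=0
  [14] .###. => .  t=0,i=3
  [13] .##.# => #  t=0,i=9
  [12] .##.. => #  t=0,i=12
  [11] .#.## => .  t=3,i=8
  [10] .#.#. => .  t=1,i=6
  [9] .#..# => .  t=1,i=10
  [8] .#... => #  t=2,i=10
  [7] ..### => #  t=0,i=2
  [6] ..##. => .  t=0,i=8
  [5] ..#.# => #  t=1,i=5
  [4] ..#.. => .  t=2,i=13
  [3] ...## => #  t=0,i=1
  [2] ...#. => .  t=2,i=12
  [1] ....# => #  t=0,i=0
  [0] ..... => #  t=0,i=15
  bits 11000111001100001011000110101011 = 3341857195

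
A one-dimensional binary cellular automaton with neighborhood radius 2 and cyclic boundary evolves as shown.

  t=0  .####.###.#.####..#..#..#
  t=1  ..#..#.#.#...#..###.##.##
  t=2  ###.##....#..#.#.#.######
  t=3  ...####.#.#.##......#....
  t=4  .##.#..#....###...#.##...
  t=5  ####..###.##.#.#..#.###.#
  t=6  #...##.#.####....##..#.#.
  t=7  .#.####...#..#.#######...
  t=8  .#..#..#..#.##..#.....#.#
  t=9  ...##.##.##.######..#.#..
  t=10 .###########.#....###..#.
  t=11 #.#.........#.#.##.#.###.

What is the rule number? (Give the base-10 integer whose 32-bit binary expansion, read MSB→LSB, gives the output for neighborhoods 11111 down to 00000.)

  ##### -> .   bit 31 = 0  t=2,i=0
  ####. -> .   bit 30 = 0  t=0,i=3
  ###.# -> .   bit 29 = 0  t=0,i=4
  ###.. -> .   bit 28 = 0  t=0,i=15
  ##.## -> #   bit 27 = 1  t=0,i=5
  ##.#. -> #   bit 26 = 1  t=0,i=9
  ##..# -> #   bit 25 = 1  t=0,i=16
  ##... -> #   bit 24 = 1  t=2,i=6
  #.### -> .   bit 23 = 0  t=0,i=1
  #.##. -> #   bit 22 = 1  t=1,i=20
  #.#.# -> .   bit 21 = 0  t=0,i=10
  #.#.. -> .   bit 20 = 0  t=1,i=9
  #..## -> #   bit 19 = 1  t=1,i=15
  #..#. -> #   bit 18 = 1  t=0,i=17
  #...# -> .   bit 17 = 0  t=1,i=11
  #.... -> .   bit 16 = 0  t=2,i=7
  .#### -> #   bit 15 = 1  t=0,i=2
  .###. -> #   bit 14 = 1  t=0,i=7
  .##.# -> #   bit 13 = 1  t=1,i=21
  .##.. -> #   bit 12 = 1  t=1,i=24
  .#.## -> .   bit 11 = 0  t=0,i=0
  .#.#. -> .   bit 10 = 0  t=1,i=6
  .#..# -> .   bit 9 = 0  t=0,i=19
  .#... -> #   bit 8 = 1  t=1,i=10
  ..### -> .   bit 7 = 0  t=1,i=16
  ..##. -> #   bit 6 = 1  t=4,i=1
  ..#.# -> #   bit 5 = 1  t=0,i=24
  ..#.. -> #   bit 4 = 1  t=0,i=18
  ...## -> #   bit 3 = 1  t=3,i=2
  ...#. -> .   bit 2 = 0  t=1,i=12
  ....# -> #   bit 1 = 1  t=2,i=8
  ..... -> .   bit 0 = 0  t=3,i=0
  bits 00001111010011001111000101111010 = 256700794

256700794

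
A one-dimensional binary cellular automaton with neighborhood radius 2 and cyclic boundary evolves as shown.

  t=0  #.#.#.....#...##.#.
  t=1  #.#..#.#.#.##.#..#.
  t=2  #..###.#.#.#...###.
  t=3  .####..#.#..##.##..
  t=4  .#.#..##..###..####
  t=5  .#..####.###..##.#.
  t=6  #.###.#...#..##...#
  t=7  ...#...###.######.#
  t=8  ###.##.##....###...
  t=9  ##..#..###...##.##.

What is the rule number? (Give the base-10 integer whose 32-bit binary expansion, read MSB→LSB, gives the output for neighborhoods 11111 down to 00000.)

3245233125

  #####|#  b31=1 t=7,i=13
  ####.|#  b30=1 t=3,i=3
  ###.#|.  b29=0 t=2,i=5
  ###..|.  b28=0 t=3,i=4
  ##.##|.  b27=0 t=3,i=14
  ##.#.|.  b26=0 t=0,i=16
  ##..#|.  b25=0 t=3,i=5
  ##...|#  b24=1 t=3,i=17
  #.###|.  b23=0 t=5,i=9
  #.##.|#  b22=1 t=1,i=11
  #.#.#|#  b21=1 t=0,i=0
  #.#..|.  b20=0 t=0,i=4
  #..##|#  b19=1 t=2,i=2
  #..#.|#  b18=1 t=1,i=4
  #...#|#  b17=1 t=0,i=12
  #....|.  b16=0 t=0,i=6
  .####|.  b15=0 t=3,i=2
  .###.|#  b14=1 t=2,i=4
  .##.#|.  b13=0 t=0,i=15
  .##..|#  b12=1 t=3,i=16
  .#.##|.  b11=0 t=1,i=10
  .#.#.|.  b10=0 t=0,i=1
  .#..#|#  b9=1 t=1,i=3
  .#...|#  b8=1 t=0,i=5
  ..###|#  b7=1 t=2,i=3
  ..##.|#  b6=1 t=0,i=14
  ..#.#|#  b5=1 t=1,i=5
  ..#..|.  b4=0 t=0,i=10
  ...##|.  b3=0 t=0,i=13
  ...#.|#  b2=1 t=0,i=9
  ....#|.  b1=0 t=0,i=8
  .....|#  b0=1 t=0,i=7
  bits 11000001011011100101001111100101 = 3245233125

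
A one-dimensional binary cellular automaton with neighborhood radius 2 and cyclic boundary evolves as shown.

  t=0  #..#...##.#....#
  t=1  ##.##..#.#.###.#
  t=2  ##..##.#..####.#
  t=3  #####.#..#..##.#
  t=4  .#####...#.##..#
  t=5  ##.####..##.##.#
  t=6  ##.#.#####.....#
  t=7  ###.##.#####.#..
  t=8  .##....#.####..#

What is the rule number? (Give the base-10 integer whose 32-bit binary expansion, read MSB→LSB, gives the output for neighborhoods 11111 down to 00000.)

  nb #####: next=#  (t=3,i=1, bit31=1)
  nb ####.: next=#  (t=2,i=12, bit30=1)
  nb ###.#: next=#  (t=1,i=1, bit29=1)
  nb ###..: next=#  (t=2,i=1, bit28=1)
  nb ##.##: next=.  (t=1,i=2, bit27=0)
  nb ##.#.: next=#  (t=0,i=9, bit26=1)
  nb ##..#: next=#  (t=0,i=1, bit25=1)
  nb ##...: next=#  (t=4,i=6, bit24=1)
  nb #.###: next=#  (t=1,i=11, bit23=1)
  nb #.##.: next=.  (t=1,i=3, bit22=0)
  nb #.#.#: next=.  (t=1,i=9, bit21=0)
  nb #.#..: next=.  (t=0,i=10, bit20=0)
  nb #..##: next=#  (t=2,i=3, bit19=1)
  nb #..#.: next=.  (t=0,i=2, bit18=0)
  nb #...#: next=.  (t=0,i=5, bit17=0)
  nb #....: next=#  (t=0,i=12, bit16=1)
  nb .####: next=.  (t=2,i=11, bit15=0)
  nb .###.: next=#  (t=1,i=0, bit14=1)
  nb .##.#: next=.  (t=0,i=8, bit13=0)
  nb .##..: next=#  (t=0,i=0, bit12=1)
  nb .#.##: next=#  (t=1,i=10, bit11=1)
  nb .#.#.: next=.  (t=1,i=8, bit10=0)
  nb .#..#: next=.  (t=2,i=8, bit9=0)
  nb .#...: next=#  (t=0,i=4, bit8=1)
  nb ..###: next=.  (t=2,i=10, bit7=0)
  nb ..##.: next=#  (t=0,i=7, bit6=1)
  nb ..#.#: next=#  (t=1,i=7, bit5=1)
  nb ..#..: next=#  (t=0,i=3, bit4=1)
  nb ...##: next=.  (t=0,i=6, bit3=0)
  nb ...#.: next=.  (t=4,i=8, bit2=0)
  nb ....#: next=#  (t=0,i=13, bit1=1)
  nb .....: next=.  (t=6,i=12, bit0=0)
  bits 11110111100010010101100101110010 = 4152973682

4152973682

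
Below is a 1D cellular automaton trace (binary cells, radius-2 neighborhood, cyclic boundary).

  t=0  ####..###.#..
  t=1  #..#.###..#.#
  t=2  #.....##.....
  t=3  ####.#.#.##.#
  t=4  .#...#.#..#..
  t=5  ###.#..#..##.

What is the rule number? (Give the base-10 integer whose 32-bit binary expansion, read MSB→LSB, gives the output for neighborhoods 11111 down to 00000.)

  [31] ##### => #  t=3,i=1
  [30] ####. => .  t=0,i=2
  [29] ###.# => .  t=0,i=8
  [28] ###.. => #  t=0,i=3
  [27] ##.## => .  t=3,i=11
  [26] ##.#. => .  t=0,i=9
  [25] ##..# => .  t=0,i=4
  [24] ##... => .  t=2,i=8
  [23] #.### => .  t=1,i=5
  [22] #.##. => .  t=1,i=12
  [21] #.#.# => #  t=3,i=5
  [20] #.#.. => #  t=0,i=10
  [19] #..## => #  t=0,i=5
  [18] #..#. => .  t=1,i=2
  [17] #...# => .  t=4,i=3
  [16] #.... => #  t=2,i=2
  [15] .#### => .  t=0,i=1
  [14] .###. => #  t=0,i=7
  [13] .##.# => #  t=3,i=10
  [12] .##.. => #  t=1,i=0
  [11] .#.## => .  t=1,i=4
  [10] .#.#. => .  t=3,i=6
  [9] .#..# => .  t=0,i=11
  [8] .#... => #  t=2,i=1
  [7] ..### => #  t=0,i=0
  [6] ..##. => .  t=2,i=6
  [5] ..#.# => .  t=1,i=3
  [4] ..#.. => #  t=2,i=0
  [3] ...## => #  t=2,i=5
  [2] ...#. => #  t=2,i=12
  [1] ....# => .  t=2,i=4
  [0] ..... => #  t=2,i=3
  bits 10010000001110010111000110011101 = 2419683741

2419683741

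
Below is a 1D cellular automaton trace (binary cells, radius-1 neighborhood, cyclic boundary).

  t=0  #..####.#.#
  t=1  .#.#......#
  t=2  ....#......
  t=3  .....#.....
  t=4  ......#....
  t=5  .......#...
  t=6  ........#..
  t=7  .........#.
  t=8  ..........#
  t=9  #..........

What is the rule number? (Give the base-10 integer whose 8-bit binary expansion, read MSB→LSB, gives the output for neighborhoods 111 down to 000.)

24

  [7] ### => .  t=0,i=4
  [6] ##. => .  t=0,i=0
  [5] #.# => .  t=0,i=7
  [4] #.. => #  t=0,i=1
  [3] .## => #  t=0,i=3
  [2] .#. => .  t=0,i=8
  [1] ..# => .  t=0,i=2
  [0] ... => .  t=1,i=5
  bits 00011000 = 24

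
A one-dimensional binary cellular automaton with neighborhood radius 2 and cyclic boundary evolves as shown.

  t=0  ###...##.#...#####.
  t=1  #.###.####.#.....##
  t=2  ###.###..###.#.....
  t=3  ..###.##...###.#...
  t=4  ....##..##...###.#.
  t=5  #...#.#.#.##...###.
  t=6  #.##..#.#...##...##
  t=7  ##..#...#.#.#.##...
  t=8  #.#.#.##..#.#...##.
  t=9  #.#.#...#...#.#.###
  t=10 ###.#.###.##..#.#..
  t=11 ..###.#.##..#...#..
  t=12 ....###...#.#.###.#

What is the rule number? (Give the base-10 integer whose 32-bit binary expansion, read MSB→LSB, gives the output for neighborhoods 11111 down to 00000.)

1068703828

  [31] ##### => .  t=0,i=15
  [30] ####. => .  t=0,i=16
  [29] ###.# => #  t=0,i=17
  [28] ###.. => #  t=0,i=2
  [27] ##.## => #  t=0,i=18
  [26] ##.#. => #  t=0,i=8
  [25] ##..# => #  t=2,i=7
  [24] ##... => #  t=0,i=3
  [23] #.### => #  t=0,i=0
  [22] #.##. => .  t=3,i=6
  [21] #.#.# => #  t=5,i=6
  [20] #.#.. => #  t=0,i=9
  [19] #..## => .  t=2,i=8
  [18] #..#. => .  t=6,i=5
  [17] #...# => #  t=0,i=4
  [16] #.... => #  t=1,i=13
  [15] .#### => .  t=0,i=14
  [14] .###. => .  t=0,i=1
  [13] .##.# => #  t=0,i=7
  [12] .##.. => .  t=3,i=7
  [11] .#.## => .  t=5,i=9
  [10] .#.#. => .  t=5,i=5
  [9] .#..# => .  t=10,i=17
  [8] .#... => .  t=0,i=10
  [7] ..### => .  t=0,i=13
  [6] ..##. => #  t=0,i=6
  [5] ..#.# => .  t=5,i=4
  [4] ..#.. => #  t=7,i=4
  [3] ...## => .  t=0,i=5
  [2] ...#. => #  t=5,i=3
  [1] ....# => .  t=1,i=15
  [0] ..... => .  t=1,i=14
  bits 00111111101100110010000001010100 = 1068703828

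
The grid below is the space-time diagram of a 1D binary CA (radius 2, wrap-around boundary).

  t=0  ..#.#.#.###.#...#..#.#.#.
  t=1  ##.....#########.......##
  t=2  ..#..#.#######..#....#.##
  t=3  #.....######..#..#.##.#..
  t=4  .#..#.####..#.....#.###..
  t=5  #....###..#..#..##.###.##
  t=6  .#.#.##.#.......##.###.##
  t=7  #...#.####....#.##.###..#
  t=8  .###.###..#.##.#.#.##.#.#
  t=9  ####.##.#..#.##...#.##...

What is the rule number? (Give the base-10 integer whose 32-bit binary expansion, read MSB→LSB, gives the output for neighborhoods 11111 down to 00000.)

2811423174

  nb #####: next=#  (t=1,i=9, bit31=1)
  nb ####.: next=.  (t=1,i=0, bit30=0)
  nb ###.#: next=#  (t=0,i=10, bit29=1)
  nb ###..: next=.  (t=1,i=1, bit28=0)
  nb ##.##: next=.  (t=5,i=18, bit27=0)
  nb ##.#.: next=#  (t=0,i=11, bit26=1)
  nb ##..#: next=#  (t=2,i=0, bit25=1)
  nb ##...: next=#  (t=1,i=2, bit24=1)
  nb #.###: next=#  (t=0,i=8, bit23=1)
  nb #.##.: next=.  (t=2,i=23, bit22=0)
  nb #.#.#: next=.  (t=0,i=4, bit21=0)
  nb #.#..: next=#  (t=0,i=12, bit20=1)
  nb #..##: next=.  (t=5,i=15, bit19=0)
  nb #..#.: next=.  (t=0,i=18, bit18=0)
  nb #...#: next=#  (t=0,i=0, bit17=1)
  nb #....: next=.  (t=1,i=3, bit16=0)
  nb .####: next=#  (t=1,i=8, bit15=1)
  nb .###.: next=#  (t=0,i=9, bit14=1)
  nb .##.#: next=#  (t=3,i=20, bit13=1)
  nb .##..: next=.  (t=2,i=24, bit12=0)
  nb .#.##: next=#  (t=0,i=7, bit11=1)
  nb .#.#.: next=.  (t=0,i=3, bit10=0)
  nb .#..#: next=.  (t=0,i=17, bit9=0)
  nb .#...: next=#  (t=0,i=13, bit8=1)
  nb ..###: next=#  (t=1,i=7, bit7=1)
  nb ..##.: next=#  (t=5,i=16, bit6=1)
  nb ..#.#: next=.  (t=0,i=2, bit5=0)
  nb ..#..: next=.  (t=0,i=16, bit4=0)
  nb ...##: next=.  (t=1,i=6, bit3=0)
  nb ...#.: next=#  (t=0,i=1, bit2=1)
  nb ....#: next=#  (t=1,i=5, bit1=1)
  nb .....: next=.  (t=1,i=4, bit0=0)
  bits 10100111100100101110100111000110 = 2811423174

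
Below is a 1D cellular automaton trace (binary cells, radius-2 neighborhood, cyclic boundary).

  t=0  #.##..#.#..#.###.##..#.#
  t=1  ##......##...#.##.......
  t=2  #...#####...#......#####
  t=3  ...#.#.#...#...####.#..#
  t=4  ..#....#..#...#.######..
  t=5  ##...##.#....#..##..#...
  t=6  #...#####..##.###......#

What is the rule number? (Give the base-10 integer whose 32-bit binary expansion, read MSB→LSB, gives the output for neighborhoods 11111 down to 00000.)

1821942351

  nb #####: next=.  (t=2,i=6, bit31=0)
  nb ####.: next=#  (t=2,i=7, bit30=1)
  nb ###.#: next=#  (t=0,i=15, bit29=1)
  nb ###..: next=.  (t=2,i=0, bit28=0)
  nb ##.##: next=#  (t=0,i=1, bit27=1)
  nb ##.#.: next=#  (t=3,i=19, bit26=1)
  nb ##..#: next=.  (t=0,i=4, bit25=0)
  nb ##...: next=.  (t=1,i=2, bit24=0)
  nb #.###: next=#  (t=0,i=13, bit23=1)
  nb #.##.: next=.  (t=0,i=2, bit22=0)
  nb #.#.#: next=.  (t=3,i=5, bit21=0)
  nb #.#..: next=#  (t=0,i=8, bit20=1)
  nb #..##: next=#  (t=5,i=15, bit19=1)
  nb #..#.: next=.  (t=0,i=5, bit18=0)
  nb #...#: next=.  (t=1,i=11, bit17=0)
  nb #....: next=.  (t=1,i=3, bit16=0)
  nb .####: next=#  (t=2,i=5, bit15=1)
  nb .###.: next=.  (t=0,i=14, bit14=0)
  nb .##.#: next=#  (t=0,i=0, bit13=1)
  nb .##..: next=.  (t=0,i=3, bit12=0)
  nb .#.##: next=.  (t=0,i=12, bit11=0)
  nb .#.#.: next=.  (t=0,i=7, bit10=0)
  nb .#..#: next=#  (t=0,i=9, bit9=1)
  nb .#...: next=.  (t=2,i=13, bit8=0)
  nb ..###: next=.  (t=2,i=4, bit7=0)
  nb ..##.: next=#  (t=1,i=0, bit6=1)
  nb ..#.#: next=.  (t=0,i=6, bit5=0)
  nb ..#..: next=.  (t=2,i=12, bit4=0)
  nb ...##: next=#  (t=1,i=7, bit3=1)
  nb ...#.: next=#  (t=1,i=12, bit2=1)
  nb ....#: next=#  (t=1,i=6, bit1=1)
  nb .....: next=#  (t=1,i=4, bit0=1)
  bits 01101100100110001010001001001111 = 1821942351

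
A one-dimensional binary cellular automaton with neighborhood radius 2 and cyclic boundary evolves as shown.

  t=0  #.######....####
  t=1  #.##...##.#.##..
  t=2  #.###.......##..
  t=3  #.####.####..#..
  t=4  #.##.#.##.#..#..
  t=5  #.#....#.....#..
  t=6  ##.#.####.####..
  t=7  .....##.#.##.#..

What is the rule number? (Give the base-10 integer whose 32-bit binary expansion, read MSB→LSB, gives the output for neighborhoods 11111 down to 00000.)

834721207

  #####|.  b31=0 t=0,i=4
  ####.|.  b30=0 t=0,i=6
  ###.#|#  b29=1 t=0,i=0
  ###..|#  b28=1 t=0,i=7
  ##.##|.  b27=0 t=0,i=1
  ##.#.|.  b26=0 t=1,i=9
  ##..#|.  b25=0 t=1,i=14
  ##...|#  b24=1 t=0,i=8
  #.###|#  b23=1 t=0,i=2
  #.##.|#  b22=1 t=1,i=2
  #.#.#|.  b21=0 t=1,i=10
  #.#..|.  b20=0 t=4,i=10
  #..##|.  b19=0 t=6,i=15
  #..#.|.  b18=0 t=1,i=15
  #...#|.  b17=0 t=1,i=5
  #....|.  b16=0 t=0,i=9
  .####|#  b15=1 t=0,i=3
  .###.|#  b14=1 t=2,i=3
  .##.#|.  b13=0 t=1,i=8
  .##..|#  b12=1 t=1,i=3
  .#.##|.  b11=0 t=1,i=1
  .#.#.|#  b10=1 t=5,i=1
  .#..#|.  b9=0 t=3,i=14
  .#...|#  b8=1 t=5,i=3
  ..###|#  b7=1 t=0,i=12
  ..##.|.  b6=0 t=1,i=7
  ..#.#|#  b5=1 t=1,i=0
  ..#..|#  b4=1 t=3,i=13
  ...##|.  b3=0 t=0,i=11
  ...#.|#  b2=1 t=5,i=6
  ....#|#  b1=1 t=0,i=10
  .....|#  b0=1 t=2,i=7
  bits 00110001110000001101010110110111 = 834721207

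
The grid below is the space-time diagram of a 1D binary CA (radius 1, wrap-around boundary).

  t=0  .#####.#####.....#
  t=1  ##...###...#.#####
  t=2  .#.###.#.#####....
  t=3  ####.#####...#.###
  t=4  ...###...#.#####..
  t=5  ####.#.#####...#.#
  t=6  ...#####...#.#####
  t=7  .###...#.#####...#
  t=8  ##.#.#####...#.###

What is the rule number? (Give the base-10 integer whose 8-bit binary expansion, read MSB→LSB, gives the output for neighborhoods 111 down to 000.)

  ### -> .   bit 7 = 0  t=0,i=2
  ##. -> #   bit 6 = 1  t=0,i=5
  #.# -> #   bit 5 = 1  t=0,i=0
  #.. -> .   bit 4 = 0  t=0,i=12
  .## -> #   bit 3 = 1  t=0,i=1
  .#. -> #   bit 2 = 1  t=0,i=17
  ..# -> #   bit 1 = 1  t=0,i=16
  ... -> #   bit 0 = 1  t=0,i=13
  bits 01101111 = 111

111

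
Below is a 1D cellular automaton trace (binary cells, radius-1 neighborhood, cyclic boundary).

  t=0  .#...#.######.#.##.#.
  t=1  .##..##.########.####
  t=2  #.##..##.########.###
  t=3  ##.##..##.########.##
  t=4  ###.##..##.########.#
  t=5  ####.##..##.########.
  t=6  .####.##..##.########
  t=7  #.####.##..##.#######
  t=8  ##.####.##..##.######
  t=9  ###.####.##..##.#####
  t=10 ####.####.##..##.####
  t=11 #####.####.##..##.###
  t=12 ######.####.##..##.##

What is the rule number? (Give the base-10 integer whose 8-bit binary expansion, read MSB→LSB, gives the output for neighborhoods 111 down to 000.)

244

  [7] ### => #  t=0,i=8
  [6] ##. => #  t=0,i=12
  [5] #.# => #  t=0,i=6
  [4] #.. => #  t=0,i=2
  [3] .## => .  t=0,i=7
  [2] .#. => #  t=0,i=1
  [1] ..# => .  t=0,i=0
  [0] ... => .  t=0,i=3
  bits 11110100 = 244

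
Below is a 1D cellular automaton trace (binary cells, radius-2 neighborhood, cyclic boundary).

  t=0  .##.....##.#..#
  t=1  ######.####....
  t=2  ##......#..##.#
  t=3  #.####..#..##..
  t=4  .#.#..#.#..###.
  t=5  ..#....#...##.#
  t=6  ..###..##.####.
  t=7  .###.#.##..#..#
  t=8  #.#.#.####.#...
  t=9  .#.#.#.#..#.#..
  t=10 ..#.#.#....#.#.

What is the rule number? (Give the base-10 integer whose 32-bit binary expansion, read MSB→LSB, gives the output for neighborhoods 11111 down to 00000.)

121765337

  #####|.  b31=0 t=1,i=2
  ####.|.  b30=0 t=1,i=4
  ###.#|.  b29=0 t=1,i=5
  ###..|.  b28=0 t=1,i=10
  ##.##|.  b27=0 t=1,i=6
  ##.#.|#  b26=1 t=0,i=10
  ##..#|#  b25=1 t=3,i=6
  ##...|#  b24=1 t=0,i=3
  #.###|.  b23=0 t=1,i=7
  #.##.|#  b22=1 t=0,i=1
  #.#.#|.  b21=0 t=7,i=5
  #.#..|.  b20=0 t=0,i=11
  #..##|.  b19=0 t=2,i=10
  #..#.|.  b18=0 t=0,i=13
  #...#|.  b17=0 t=5,i=9
  #....|#  b16=1 t=0,i=4
  .####|#  b15=1 t=1,i=1
  .###.|#  b14=1 t=2,i=0
  .##.#|#  b13=1 t=0,i=9
  .##..|#  b12=1 t=0,i=2
  .#.##|#  b11=1 t=0,i=0
  .#.#.|#  b10=1 t=4,i=2
  .#..#|.  b9=0 t=0,i=12
  .#...|#  b8=1 t=5,i=3
  ..###|#  b7=1 t=1,i=0
  ..##.|#  b6=1 t=0,i=8
  ..#.#|.  b5=0 t=0,i=14
  ..#..|#  b4=1 t=2,i=8
  ...##|#  b3=1 t=0,i=7
  ...#.|.  b2=0 t=2,i=7
  ....#|.  b1=0 t=0,i=6
  .....|#  b0=1 t=0,i=5
  bits 00000111010000011111110111011001 = 121765337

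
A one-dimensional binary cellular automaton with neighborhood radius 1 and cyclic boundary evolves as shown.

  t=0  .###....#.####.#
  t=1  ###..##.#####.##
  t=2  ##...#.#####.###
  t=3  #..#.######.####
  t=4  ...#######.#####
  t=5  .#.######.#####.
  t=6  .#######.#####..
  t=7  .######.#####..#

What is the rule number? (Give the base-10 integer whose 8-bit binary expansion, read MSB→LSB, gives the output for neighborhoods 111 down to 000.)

173

  ### -> #   bit 7 = 1  t=0,i=2
  ##. -> .   bit 6 = 0  t=0,i=3
  #.# -> #   bit 5 = 1  t=0,i=0
  #.. -> .   bit 4 = 0  t=0,i=4
  .## -> #   bit 3 = 1  t=0,i=1
  .#. -> #   bit 2 = 1  t=0,i=8
  ..# -> .   bit 1 = 0  t=0,i=7
  ... -> #   bit 0 = 1  t=0,i=5
  bits 10101101 = 173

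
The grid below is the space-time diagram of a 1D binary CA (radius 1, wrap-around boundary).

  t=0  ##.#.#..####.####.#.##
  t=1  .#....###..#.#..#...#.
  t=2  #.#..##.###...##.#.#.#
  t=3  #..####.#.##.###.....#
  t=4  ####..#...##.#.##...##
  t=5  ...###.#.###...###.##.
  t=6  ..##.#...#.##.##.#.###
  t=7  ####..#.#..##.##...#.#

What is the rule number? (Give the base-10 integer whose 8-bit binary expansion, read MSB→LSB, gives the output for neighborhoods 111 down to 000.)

  nb ###: next=.  (t=0,i=0, bit7=0)
  nb ##.: next=#  (t=0,i=1, bit6=1)
  nb #.#: next=.  (t=0,i=2, bit5=0)
  nb #..: next=#  (t=0,i=6, bit4=1)
  nb .##: next=#  (t=0,i=8, bit3=1)
  nb .#.: next=.  (t=0,i=3, bit2=0)
  nb ..#: next=#  (t=0,i=7, bit1=1)
  nb ...: next=.  (t=1,i=3, bit0=0)
  bits 01011010 = 90

90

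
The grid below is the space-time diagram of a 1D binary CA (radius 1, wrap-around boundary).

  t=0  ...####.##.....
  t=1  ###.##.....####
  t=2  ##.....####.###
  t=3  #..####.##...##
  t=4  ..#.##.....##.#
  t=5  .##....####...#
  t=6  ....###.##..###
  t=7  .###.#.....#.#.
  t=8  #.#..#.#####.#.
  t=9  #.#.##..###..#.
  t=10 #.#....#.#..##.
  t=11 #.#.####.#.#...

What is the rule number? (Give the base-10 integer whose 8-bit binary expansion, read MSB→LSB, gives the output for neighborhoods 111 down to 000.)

135

  ###|#  b7=1 t=0,i=4
  ##.|.  b6=0 t=0,i=6
  #.#|.  b5=0 t=0,i=7
  #..|.  b4=0 t=0,i=10
  .##|.  b3=0 t=0,i=3
  .#.|#  b2=1 t=4,i=2
  ..#|#  b1=1 t=0,i=2
  ...|#  b0=1 t=0,i=0
  bits 10000111 = 135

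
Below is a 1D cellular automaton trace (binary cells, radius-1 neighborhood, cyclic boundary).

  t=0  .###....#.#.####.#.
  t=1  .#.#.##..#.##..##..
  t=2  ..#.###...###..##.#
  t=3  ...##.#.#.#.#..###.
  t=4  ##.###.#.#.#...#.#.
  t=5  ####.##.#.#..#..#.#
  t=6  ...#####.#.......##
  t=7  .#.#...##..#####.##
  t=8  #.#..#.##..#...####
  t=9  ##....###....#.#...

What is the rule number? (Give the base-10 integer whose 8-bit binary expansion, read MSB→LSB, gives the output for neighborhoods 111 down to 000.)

105

  [7] ### => .  t=0,i=2
  [6] ##. => #  t=0,i=3
  [5] #.# => #  t=0,i=9
  [4] #.. => .  t=0,i=4
  [3] .## => #  t=0,i=1
  [2] .#. => .  t=0,i=8
  [1] ..# => .  t=0,i=0
  [0] ... => #  t=0,i=5
  bits 01101001 = 105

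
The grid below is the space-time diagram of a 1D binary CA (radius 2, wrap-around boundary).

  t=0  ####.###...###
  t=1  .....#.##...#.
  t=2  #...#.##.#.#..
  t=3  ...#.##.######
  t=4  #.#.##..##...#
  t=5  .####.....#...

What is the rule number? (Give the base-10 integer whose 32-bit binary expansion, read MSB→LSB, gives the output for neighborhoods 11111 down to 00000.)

  nb #####: next=.  (t=0,i=0, bit31=0)
  nb ####.: next=.  (t=0,i=2, bit30=0)
  nb ###.#: next=.  (t=0,i=3, bit29=0)
  nb ###..: next=#  (t=0,i=7, bit28=1)
  nb ##.##: next=.  (t=0,i=4, bit27=0)
  nb ##.#.: next=#  (t=2,i=8, bit26=1)
  nb ##..#: next=.  (t=4,i=6, bit25=0)
  nb ##...: next=#  (t=0,i=8, bit24=1)
  nb #.###: next=#  (t=0,i=5, bit23=1)
  nb #.##.: next=#  (t=1,i=7, bit22=1)
  nb #.#.#: next=#  (t=2,i=9, bit21=1)
  nb #.#..: next=#  (t=2,i=11, bit20=1)
  nb #..##: next=.  (t=4,i=7, bit19=0)
  nb #..#.: next=#  (t=2,i=13, bit18=1)
  nb #...#: next=.  (t=0,i=9, bit17=0)
  nb #....: next=#  (t=1,i=0, bit16=1)
  nb .####: next=#  (t=0,i=12, bit15=1)
  nb .###.: next=.  (t=0,i=6, bit14=0)
  nb .##.#: next=.  (t=2,i=7, bit13=0)
  nb .##..: next=.  (t=1,i=8, bit12=0)
  nb .#.##: next=#  (t=1,i=6, bit11=1)
  nb .#.#.: next=#  (t=2,i=10, bit10=1)
  nb .#..#: next=#  (t=2,i=12, bit9=1)
  nb .#...: next=.  (t=1,i=13, bit8=0)
  nb ..###: next=.  (t=0,i=11, bit7=0)
  nb ..##.: next=.  (t=4,i=8, bit6=0)
  nb ..#.#: next=.  (t=1,i=5, bit5=0)
  nb ..#..: next=.  (t=1,i=12, bit4=0)
  nb ...##: next=.  (t=0,i=10, bit3=0)
  nb ...#.: next=#  (t=1,i=4, bit2=1)
  nb ....#: next=.  (t=1,i=3, bit1=0)
  nb .....: next=.  (t=1,i=1, bit0=0)
  bits 00010101111101011000111000000100 = 368414212

368414212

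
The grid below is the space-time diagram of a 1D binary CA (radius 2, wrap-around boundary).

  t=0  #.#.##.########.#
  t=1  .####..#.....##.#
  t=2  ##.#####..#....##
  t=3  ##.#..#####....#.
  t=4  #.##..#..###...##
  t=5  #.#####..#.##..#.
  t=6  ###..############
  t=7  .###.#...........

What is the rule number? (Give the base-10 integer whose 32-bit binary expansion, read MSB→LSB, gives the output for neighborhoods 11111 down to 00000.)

  [31] ##### => .  t=0,i=9
  [30] ####. => #  t=0,i=13
  [29] ###.# => #  t=0,i=14
  [28] ###.. => #  t=1,i=4
  [27] ##.## => .  t=0,i=6
  [26] ##.#. => #  t=0,i=1
  [25] ##..# => #  t=1,i=5
  [24] ##... => #  t=3,i=11
  [23] #.### => #  t=0,i=7
  [22] #.##. => #  t=0,i=4
  [21] #.#.# => #  t=0,i=2
  [20] #.#.. => #  t=3,i=3
  [19] #..## => .  t=3,i=5
  [18] #..#. => #  t=1,i=6
  [17] #...# => .  t=4,i=13
  [16] #.... => .  t=1,i=9
  [15] .#### => .  t=0,i=8
  [14] .###. => .  t=4,i=10
  [13] .##.# => .  t=0,i=0
  [12] .##.. => #  t=4,i=3
  [11] .#.## => #  t=0,i=3
  [10] .#.#. => #  t=5,i=16
  [9] .#..# => .  t=3,i=4
  [8] .#... => .  t=1,i=8
  [7] ..### => #  t=2,i=15
  [6] ..##. => .  t=1,i=13
  [5] ..#.# => #  t=3,i=15
  [4] ..#.. => #  t=1,i=7
  [3] ...## => .  t=1,i=12
  [2] ...#. => .  t=3,i=14
  [1] ....# => .  t=1,i=11
  [0] ..... => #  t=1,i=10
  bits 01110111111101000001110010110001 = 2012486833

2012486833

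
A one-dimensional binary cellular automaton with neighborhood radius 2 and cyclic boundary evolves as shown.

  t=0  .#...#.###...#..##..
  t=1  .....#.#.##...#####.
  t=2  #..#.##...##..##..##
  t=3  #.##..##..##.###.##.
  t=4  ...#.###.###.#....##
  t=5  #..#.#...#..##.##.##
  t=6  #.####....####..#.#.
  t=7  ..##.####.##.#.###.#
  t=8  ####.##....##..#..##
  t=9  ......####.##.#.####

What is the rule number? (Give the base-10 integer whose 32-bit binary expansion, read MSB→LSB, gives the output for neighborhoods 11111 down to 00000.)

  [31] ##### => .  t=1,i=16
  [30] ####. => .  t=1,i=17
  [29] ###.# => .  t=3,i=15
  [28] ###.. => #  t=0,i=9
  [27] ##.## => .  t=3,i=12
  [26] ##.#. => #  t=3,i=19
  [25] ##..# => .  t=2,i=1
  [24] ##... => #  t=0,i=10
  [23] #.### => #  t=0,i=7
  [22] #.##. => .  t=1,i=9
  [21] #.#.# => .  t=1,i=7
  [20] #.#.. => #  t=4,i=13
  [19] #..## => #  t=0,i=15
  [18] #..#. => #  t=2,i=2
  [17] #...# => .  t=0,i=3
  [16] #.... => #  t=1,i=0
  [15] .#### => #  t=1,i=15
  [14] .###. => .  t=0,i=8
  [13] .##.# => #  t=3,i=11
  [12] .##.. => #  t=0,i=17
  [11] .#.## => .  t=0,i=6
  [10] .#.#. => #  t=1,i=6
  [9] .#..# => #  t=0,i=14
  [8] .#... => .  t=0,i=2
  [7] ..### => #  t=1,i=14
  [6] ..##. => #  t=0,i=16
  [5] ..#.# => #  t=0,i=5
  [4] ..#.. => .  t=0,i=1
  [3] ...## => .  t=1,i=13
  [2] ...#. => .  t=0,i=0
  [1] ....# => #  t=1,i=3
  [0] ..... => .  t=1,i=1
  bits 00010101100111011011011011100010 = 362657506

362657506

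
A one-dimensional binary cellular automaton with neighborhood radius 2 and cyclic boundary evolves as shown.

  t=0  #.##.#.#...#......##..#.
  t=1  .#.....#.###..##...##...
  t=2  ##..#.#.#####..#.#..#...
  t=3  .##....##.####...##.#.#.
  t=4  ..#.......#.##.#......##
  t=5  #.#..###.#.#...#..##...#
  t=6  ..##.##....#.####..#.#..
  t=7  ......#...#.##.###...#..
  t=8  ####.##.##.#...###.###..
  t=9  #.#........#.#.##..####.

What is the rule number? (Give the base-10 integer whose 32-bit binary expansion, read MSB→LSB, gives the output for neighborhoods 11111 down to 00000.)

3532806805

  #####|#  b31=1 t=2,i=10
  ####.|#  b30=1 t=2,i=11
  ###.#|.  b29=0 t=5,i=7
  ###..|#  b28=1 t=1,i=11
  ##.##|.  b27=0 t=3,i=9
  ##.#.|.  b26=0 t=0,i=4
  ##..#|#  b25=1 t=0,i=20
  ##...|.  b24=0 t=1,i=16
  #.###|#  b23=1 t=1,i=9
  #.##.|.  b22=0 t=0,i=2
  #.#.#|.  b21=0 t=0,i=0
  #.#..|#  b20=1 t=0,i=7
  #..##|.  b19=0 t=1,i=13
  #..#.|.  b18=0 t=0,i=21
  #...#|#  b17=1 t=0,i=9
  #....|.  b16=0 t=0,i=13
  .####|.  b15=0 t=2,i=9
  .###.|#  b14=1 t=1,i=10
  .##.#|.  b13=0 t=0,i=3
  .##..|#  b12=1 t=0,i=19
  .#.##|#  b11=1 t=0,i=1
  .#.#.|.  b10=0 t=0,i=6
  .#..#|#  b9=1 t=2,i=18
  .#...|.  b8=0 t=0,i=8
  ..###|#  b7=1 t=5,i=5
  ..##.|.  b6=0 t=0,i=18
  ..#.#|.  b5=0 t=0,i=22
  ..#..|#  b4=1 t=0,i=11
  ...##|.  b3=0 t=0,i=17
  ...#.|#  b2=1 t=0,i=10
  ....#|.  b1=0 t=0,i=16
  .....|#  b0=1 t=0,i=14
  bits 11010010100100100101101010010101 = 3532806805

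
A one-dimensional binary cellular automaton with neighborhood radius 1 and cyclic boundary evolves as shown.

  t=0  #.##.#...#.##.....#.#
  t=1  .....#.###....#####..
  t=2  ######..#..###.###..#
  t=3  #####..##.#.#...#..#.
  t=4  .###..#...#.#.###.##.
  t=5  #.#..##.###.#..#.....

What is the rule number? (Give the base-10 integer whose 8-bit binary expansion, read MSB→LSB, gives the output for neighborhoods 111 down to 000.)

135

  nb ###: next=#  (t=1,i=8, bit7=1)
  nb ##.: next=.  (t=0,i=0, bit6=0)
  nb #.#: next=.  (t=0,i=1, bit5=0)
  nb #..: next=.  (t=0,i=6, bit4=0)
  nb .##: next=.  (t=0,i=2, bit3=0)
  nb .#.: next=#  (t=0,i=5, bit2=1)
  nb ..#: next=#  (t=0,i=8, bit1=1)
  nb ...: next=#  (t=0,i=7, bit0=1)
  bits 10000111 = 135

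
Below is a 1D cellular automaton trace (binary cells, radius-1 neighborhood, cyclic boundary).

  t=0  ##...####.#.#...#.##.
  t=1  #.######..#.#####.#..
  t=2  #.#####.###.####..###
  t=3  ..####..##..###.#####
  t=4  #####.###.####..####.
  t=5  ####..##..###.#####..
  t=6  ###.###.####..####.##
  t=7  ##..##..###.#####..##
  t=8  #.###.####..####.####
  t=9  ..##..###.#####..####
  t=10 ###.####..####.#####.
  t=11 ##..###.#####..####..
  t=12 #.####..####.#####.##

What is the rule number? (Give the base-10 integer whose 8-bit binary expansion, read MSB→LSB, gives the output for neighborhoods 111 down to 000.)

159

  ###|#  b7=1 t=0,i=6
  ##.|.  b6=0 t=0,i=1
  #.#|.  b5=0 t=0,i=9
  #..|#  b4=1 t=0,i=2
  .##|#  b3=1 t=0,i=0
  .#.|#  b2=1 t=0,i=10
  ..#|#  b1=1 t=0,i=4
  ...|#  b0=1 t=0,i=3
  bits 10011111 = 159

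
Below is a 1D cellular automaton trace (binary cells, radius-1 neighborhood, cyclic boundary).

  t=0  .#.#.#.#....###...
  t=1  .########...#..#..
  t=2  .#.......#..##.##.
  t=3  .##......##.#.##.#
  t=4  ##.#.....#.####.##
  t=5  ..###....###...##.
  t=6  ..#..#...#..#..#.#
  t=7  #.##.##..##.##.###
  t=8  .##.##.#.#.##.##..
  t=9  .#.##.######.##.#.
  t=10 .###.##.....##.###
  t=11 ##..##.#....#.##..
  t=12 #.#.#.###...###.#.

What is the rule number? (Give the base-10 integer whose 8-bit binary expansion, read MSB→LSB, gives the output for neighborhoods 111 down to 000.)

  ###|.  b7=0 t=0,i=13
  ##.|.  b6=0 t=0,i=14
  #.#|#  b5=1 t=0,i=2
  #..|#  b4=1 t=0,i=8
  .##|#  b3=1 t=0,i=12
  .#.|#  b2=1 t=0,i=1
  ..#|.  b1=0 t=0,i=0
  ...|.  b0=0 t=0,i=9
  bits 00111100 = 60

60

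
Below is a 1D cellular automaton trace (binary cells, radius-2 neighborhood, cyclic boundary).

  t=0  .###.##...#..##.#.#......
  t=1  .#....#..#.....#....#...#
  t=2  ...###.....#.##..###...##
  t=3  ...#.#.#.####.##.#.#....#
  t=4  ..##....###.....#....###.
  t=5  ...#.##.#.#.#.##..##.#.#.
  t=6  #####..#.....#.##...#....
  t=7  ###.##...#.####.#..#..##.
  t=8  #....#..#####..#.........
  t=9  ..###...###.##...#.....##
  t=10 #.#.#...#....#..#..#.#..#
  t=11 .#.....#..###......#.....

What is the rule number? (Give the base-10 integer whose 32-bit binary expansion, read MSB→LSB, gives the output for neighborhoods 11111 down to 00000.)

2525075622

  ##### -> #   bit 31 = 1  t=6,i=2
  ####. -> .   bit 30 = 0  t=3,i=11
  ###.# -> .   bit 29 = 0  t=0,i=3
  ###.. -> #   bit 28 = 1  t=2,i=5
  ##.## -> .   bit 27 = 0  t=0,i=4
  ##.#. -> #   bit 26 = 1  t=0,i=15
  ##..# -> #   bit 25 = 1  t=2,i=15
  ##... -> .   bit 24 = 0  t=0,i=7
  #.### -> #   bit 23 = 1  t=3,i=9
  #.##. -> .   bit 22 = 0  t=0,i=5
  #.#.# -> .   bit 21 = 0  t=0,i=16
  #.#.. -> .   bit 20 = 0  t=0,i=18
  #..## -> .   bit 19 = 0  t=0,i=12
  #..#. -> .   bit 18 = 0  t=1,i=8
  #...# -> .   bit 17 = 0  t=0,i=8
  #.... -> #   bit 16 = 1  t=0,i=20
  .#### -> #   bit 15 = 1  t=3,i=10
  .###. -> .   bit 14 = 0  t=0,i=2
  .##.# -> .   bit 13 = 0  t=0,i=14
  .##.. -> #   bit 12 = 1  t=0,i=6
  .#.## -> #   bit 11 = 1  t=2,i=12
  .#.#. -> .   bit 10 = 0  t=0,i=17
  .#..# -> .   bit 9 = 0  t=0,i=11
  .#... -> .   bit 8 = 0  t=0,i=19
  ..### -> #   bit 7 = 1  t=0,i=1
  ..##. -> .   bit 6 = 0  t=0,i=13
  ..#.# -> #   bit 5 = 1  t=1,i=24
  ..#.. -> .   bit 4 = 0  t=0,i=10
  ...## -> .   bit 3 = 0  t=0,i=0
  ...#. -> #   bit 2 = 1  t=0,i=9
  ....# -> #   bit 1 = 1  t=0,i=24
  ..... -> .   bit 0 = 0  t=0,i=21
  bits 10010110100000011001100010100110 = 2525075622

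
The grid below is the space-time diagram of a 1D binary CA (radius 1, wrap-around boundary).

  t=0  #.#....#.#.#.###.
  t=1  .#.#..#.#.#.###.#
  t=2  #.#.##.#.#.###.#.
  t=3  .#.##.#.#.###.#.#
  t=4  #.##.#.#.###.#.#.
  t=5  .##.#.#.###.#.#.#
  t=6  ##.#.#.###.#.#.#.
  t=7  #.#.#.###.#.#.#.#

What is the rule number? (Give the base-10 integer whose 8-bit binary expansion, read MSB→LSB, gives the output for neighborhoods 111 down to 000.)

  ### -> #   bit 7 = 1  t=0,i=14
  ##. -> .   bit 6 = 0  t=0,i=15
  #.# -> #   bit 5 = 1  t=0,i=1
  #.. -> #   bit 4 = 1  t=0,i=3
  .## -> #   bit 3 = 1  t=0,i=13
  .#. -> .   bit 2 = 0  t=0,i=0
  ..# -> #   bit 1 = 1  t=0,i=6
  ... -> .   bit 0 = 0  t=0,i=4
  bits 10111010 = 186

186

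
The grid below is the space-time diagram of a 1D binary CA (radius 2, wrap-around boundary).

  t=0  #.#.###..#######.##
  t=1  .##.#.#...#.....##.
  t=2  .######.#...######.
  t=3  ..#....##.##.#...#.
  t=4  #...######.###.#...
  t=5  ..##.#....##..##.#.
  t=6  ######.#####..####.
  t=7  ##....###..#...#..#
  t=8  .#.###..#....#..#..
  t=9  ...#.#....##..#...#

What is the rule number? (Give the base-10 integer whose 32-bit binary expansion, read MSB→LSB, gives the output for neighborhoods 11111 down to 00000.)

  nb #####: next=.  (t=0,i=11, bit31=0)
  nb ####.: next=.  (t=0,i=14, bit30=0)
  nb ###.#: next=.  (t=0,i=0, bit29=0)
  nb ###..: next=#  (t=0,i=6, bit28=1)
  nb ##.##: next=#  (t=0,i=16, bit27=1)
  nb ##.#.: next=#  (t=0,i=1, bit26=1)
  nb ##..#: next=.  (t=0,i=7, bit25=0)
  nb ##...: next=.  (t=7,i=2, bit24=0)
  nb #.###: next=#  (t=0,i=4, bit23=1)
  nb #.##.: next=.  (t=3,i=10, bit22=0)
  nb #.#.#: next=#  (t=0,i=2, bit21=1)
  nb #.#..: next=#  (t=1,i=6, bit20=1)
  nb #..##: next=.  (t=0,i=8, bit19=0)
  nb #..#.: next=.  (t=7,i=10, bit18=0)
  nb #...#: next=#  (t=1,i=8, bit17=1)
  nb #....: next=#  (t=1,i=12, bit16=1)
  nb .####: next=#  (t=0,i=10, bit15=1)
  nb .###.: next=.  (t=0,i=5, bit14=0)
  nb .##.#: next=#  (t=1,i=2, bit13=1)
  nb .##..: next=#  (t=1,i=17, bit12=1)
  nb .#.##: next=.  (t=0,i=3, bit11=0)
  nb .#.#.: next=#  (t=1,i=5, bit10=1)
  nb .#..#: next=#  (t=7,i=16, bit9=1)
  nb .#...: next=.  (t=1,i=7, bit8=0)
  nb ..###: next=.  (t=0,i=9, bit7=0)
  nb ..##.: next=#  (t=1,i=1, bit6=1)
  nb ..#.#: next=.  (t=8,i=1, bit5=0)
  nb ..#..: next=.  (t=1,i=10, bit4=0)
  nb ...##: next=#  (t=1,i=15, bit3=1)
  nb ...#.: next=.  (t=1,i=9, bit2=0)
  nb ....#: next=#  (t=1,i=14, bit1=1)
  nb .....: next=#  (t=1,i=13, bit0=1)
  bits 00011100101100111011011001001011 = 481539659

481539659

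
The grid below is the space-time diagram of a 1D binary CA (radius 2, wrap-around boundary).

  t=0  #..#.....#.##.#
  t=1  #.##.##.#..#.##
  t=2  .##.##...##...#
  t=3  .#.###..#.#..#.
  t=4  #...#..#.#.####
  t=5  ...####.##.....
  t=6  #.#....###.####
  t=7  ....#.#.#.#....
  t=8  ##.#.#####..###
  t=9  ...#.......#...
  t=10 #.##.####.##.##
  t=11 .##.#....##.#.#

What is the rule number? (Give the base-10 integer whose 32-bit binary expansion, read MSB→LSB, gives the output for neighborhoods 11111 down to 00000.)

141383197

  ##### -> .   bit 31 = 0  t=4,i=13
  ####. -> .   bit 30 = 0  t=4,i=14
  ###.# -> .   bit 29 = 0  t=1,i=0
  ###.. -> .   bit 28 = 0  t=3,i=5
  ##.## -> #   bit 27 = 1  t=0,i=13
  ##.#. -> .   bit 26 = 0  t=1,i=7
  ##..# -> .   bit 25 = 0  t=0,i=1
  ##... -> .   bit 24 = 0  t=2,i=6
  #.### -> .   bit 23 = 0  t=1,i=13
  #.##. -> #   bit 22 = 1  t=0,i=11
  #.#.# -> #   bit 21 = 1  t=4,i=9
  #.#.. -> .   bit 20 = 0  t=1,i=8
  #..## -> #   bit 19 = 1  t=8,i=11
  #..#. -> #   bit 18 = 1  t=0,i=2
  #...# -> .   bit 17 = 0  t=2,i=7
  #.... -> #   bit 16 = 1  t=0,i=5
  .#### -> .   bit 15 = 0  t=4,i=12
  .###. -> #   bit 14 = 1  t=1,i=14
  .##.# -> .   bit 13 = 0  t=0,i=12
  .##.. -> #   bit 12 = 1  t=0,i=0
  .#.## -> .   bit 11 = 0  t=0,i=10
  .#.#. -> #   bit 10 = 1  t=3,i=9
  .#..# -> #   bit 9 = 1  t=1,i=9
  .#... -> .   bit 8 = 0  t=0,i=4
  ..### -> .   bit 7 = 0  t=5,i=3
  ..##. -> .   bit 6 = 0  t=2,i=9
  ..#.# -> .   bit 5 = 0  t=0,i=9
  ..#.. -> #   bit 4 = 1  t=0,i=3
  ...## -> #   bit 3 = 1  t=2,i=8
  ...#. -> #   bit 2 = 1  t=0,i=8
  ....# -> .   bit 1 = 0  t=0,i=7
  ..... -> #   bit 0 = 1  t=0,i=6
  bits 00001000011011010101011000011101 = 141383197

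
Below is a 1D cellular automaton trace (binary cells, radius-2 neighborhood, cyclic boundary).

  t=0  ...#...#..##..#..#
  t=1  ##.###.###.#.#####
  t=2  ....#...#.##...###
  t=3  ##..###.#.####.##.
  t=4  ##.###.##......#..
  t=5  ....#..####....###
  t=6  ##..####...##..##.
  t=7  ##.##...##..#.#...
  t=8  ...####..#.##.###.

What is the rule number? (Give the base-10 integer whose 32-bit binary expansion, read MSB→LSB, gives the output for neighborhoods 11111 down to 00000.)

2239714224

  nb #####: next=#  (t=1,i=15, bit31=1)
  nb ####.: next=.  (t=1,i=0, bit30=0)
  nb ###.#: next=.  (t=1,i=1, bit29=0)
  nb ###..: next=.  (t=2,i=17, bit28=0)
  nb ##.##: next=.  (t=1,i=2, bit27=0)
  nb ##.#.: next=#  (t=1,i=10, bit26=1)
  nb ##..#: next=.  (t=0,i=12, bit25=0)
  nb ##...: next=#  (t=2,i=0, bit24=1)
  nb #.###: next=.  (t=1,i=3, bit23=0)
  nb #.##.: next=#  (t=2,i=10, bit22=1)
  nb #.#.#: next=#  (t=1,i=11, bit21=1)
  nb #.#..: next=#  (t=7,i=14, bit20=1)
  nb #..##: next=#  (t=0,i=9, bit19=1)
  nb #..#.: next=#  (t=0,i=13, bit18=1)
  nb #...#: next=#  (t=0,i=1, bit17=1)
  nb #....: next=#  (t=2,i=1, bit16=1)
  nb .####: next=.  (t=1,i=14, bit15=0)
  nb .###.: next=#  (t=1,i=4, bit14=1)
  nb .##.#: next=.  (t=3,i=16, bit13=0)
  nb .##..: next=#  (t=0,i=11, bit12=1)
  nb .#.##: next=.  (t=1,i=12, bit11=0)
  nb .#.#.: next=.  (t=7,i=13, bit10=0)
  nb .#..#: next=#  (t=0,i=8, bit9=1)
  nb .#...: next=#  (t=0,i=0, bit8=1)
  nb ..###: next=#  (t=2,i=15, bit7=1)
  nb ..##.: next=.  (t=0,i=10, bit6=0)
  nb ..#.#: next=#  (t=2,i=8, bit5=1)
  nb ..#..: next=#  (t=0,i=3, bit4=1)
  nb ...##: next=.  (t=2,i=14, bit3=0)
  nb ...#.: next=.  (t=0,i=2, bit2=0)
  nb ....#: next=.  (t=2,i=2, bit1=0)
  nb .....: next=.  (t=4,i=11, bit0=0)
  bits 10000101011111110101001110110000 = 2239714224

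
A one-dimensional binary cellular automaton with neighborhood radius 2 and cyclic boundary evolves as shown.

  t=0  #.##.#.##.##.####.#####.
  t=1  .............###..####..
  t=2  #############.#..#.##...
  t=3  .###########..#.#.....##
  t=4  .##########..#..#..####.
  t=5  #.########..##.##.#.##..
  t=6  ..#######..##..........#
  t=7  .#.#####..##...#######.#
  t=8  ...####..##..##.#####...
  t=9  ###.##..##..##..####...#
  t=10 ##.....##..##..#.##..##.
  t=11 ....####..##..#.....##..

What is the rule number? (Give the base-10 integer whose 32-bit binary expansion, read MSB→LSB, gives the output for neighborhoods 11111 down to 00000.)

3231629403

  nb #####: next=#  (t=0,i=20, bit31=1)
  nb ####.: next=#  (t=0,i=15, bit30=1)
  nb ###.#: next=.  (t=0,i=16, bit29=0)
  nb ###..: next=.  (t=1,i=15, bit28=0)
  nb ##.##: next=.  (t=0,i=9, bit27=0)
  nb ##.#.: next=.  (t=0,i=4, bit26=0)
  nb ##..#: next=.  (t=1,i=16, bit25=0)
  nb ##...: next=.  (t=1,i=22, bit24=0)
  nb #.###: next=#  (t=0,i=13, bit23=1)
  nb #.##.: next=.  (t=0,i=2, bit22=0)
  nb #.#.#: next=.  (t=0,i=0, bit21=0)
  nb #.#..: next=#  (t=2,i=14, bit20=1)
  nb #..##: next=#  (t=1,i=17, bit19=1)
  nb #..#.: next=#  (t=2,i=16, bit18=1)
  nb #...#: next=#  (t=2,i=22, bit17=1)
  nb #....: next=.  (t=1,i=23, bit16=0)
  nb .####: next=#  (t=0,i=14, bit15=1)
  nb .###.: next=#  (t=1,i=14, bit14=1)
  nb .##.#: next=.  (t=0,i=3, bit13=0)
  nb .##..: next=.  (t=2,i=20, bit12=0)
  nb .#.##: next=.  (t=0,i=1, bit11=0)
  nb .#.#.: next=.  (t=3,i=15, bit10=0)
  nb .#..#: next=.  (t=2,i=15, bit9=0)
  nb .#...: next=.  (t=3,i=17, bit8=0)
  nb ..###: next=.  (t=1,i=13, bit7=0)
  nb ..##.: next=#  (t=3,i=22, bit6=1)
  nb ..#.#: next=.  (t=2,i=17, bit5=0)
  nb ..#..: next=#  (t=4,i=13, bit4=1)
  nb ...##: next=#  (t=1,i=12, bit3=1)
  nb ...#.: next=.  (t=6,i=22, bit2=0)
  nb ....#: next=#  (t=1,i=11, bit1=1)
  nb .....: next=#  (t=1,i=0, bit0=1)
  bits 11000000100111101100000001011011 = 3231629403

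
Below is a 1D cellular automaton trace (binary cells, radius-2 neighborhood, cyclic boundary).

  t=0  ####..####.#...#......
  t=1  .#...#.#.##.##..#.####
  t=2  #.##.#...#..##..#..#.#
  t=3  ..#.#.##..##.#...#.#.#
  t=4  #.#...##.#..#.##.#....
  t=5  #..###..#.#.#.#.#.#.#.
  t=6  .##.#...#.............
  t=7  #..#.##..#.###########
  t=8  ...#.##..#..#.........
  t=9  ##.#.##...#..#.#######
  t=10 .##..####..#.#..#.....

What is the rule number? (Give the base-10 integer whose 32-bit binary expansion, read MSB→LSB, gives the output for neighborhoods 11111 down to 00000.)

625660715

  nb #####: next=.  (t=7,i=13, bit31=0)
  nb ####.: next=.  (t=0,i=2, bit30=0)
  nb ###.#: next=#  (t=0,i=9, bit29=1)
  nb ###..: next=.  (t=0,i=3, bit28=0)
  nb ##.##: next=.  (t=1,i=11, bit27=0)
  nb ##.#.: next=#  (t=0,i=10, bit26=1)
  nb ##..#: next=.  (t=0,i=4, bit25=0)
  nb ##...: next=#  (t=9,i=7, bit24=1)
  nb #.###: next=.  (t=1,i=18, bit23=0)
  nb #.##.: next=#  (t=1,i=9, bit22=1)
  nb #.#.#: next=.  (t=1,i=7, bit21=0)
  nb #.#..: next=.  (t=0,i=11, bit20=0)
  nb #..##: next=#  (t=0,i=5, bit19=1)
  nb #..#.: next=.  (t=1,i=15, bit18=0)
  nb #...#: next=#  (t=0,i=13, bit17=1)
  nb #....: next=.  (t=0,i=17, bit16=0)
  nb .####: next=#  (t=0,i=1, bit15=1)
  nb .###.: next=#  (t=5,i=4, bit14=1)
  nb .##.#: next=.  (t=1,i=10, bit13=0)
  nb .##..: next=#  (t=1,i=13, bit12=1)
  nb .#.##: next=.  (t=1,i=8, bit11=0)
  nb .#.#.: next=.  (t=1,i=6, bit10=0)
  nb .#..#: next=#  (t=2,i=10, bit9=1)
  nb .#...: next=#  (t=0,i=12, bit8=1)
  nb ..###: next=.  (t=0,i=0, bit7=0)
  nb ..##.: next=.  (t=2,i=12, bit6=0)
  nb ..#.#: next=#  (t=1,i=5, bit5=1)
  nb ..#..: next=.  (t=0,i=15, bit4=0)
  nb ...##: next=#  (t=0,i=21, bit3=1)
  nb ...#.: next=.  (t=0,i=14, bit2=0)
  nb ....#: next=#  (t=0,i=20, bit1=1)
  nb .....: next=#  (t=0,i=18, bit0=1)
  bits 00100101010010101101001100101011 = 625660715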